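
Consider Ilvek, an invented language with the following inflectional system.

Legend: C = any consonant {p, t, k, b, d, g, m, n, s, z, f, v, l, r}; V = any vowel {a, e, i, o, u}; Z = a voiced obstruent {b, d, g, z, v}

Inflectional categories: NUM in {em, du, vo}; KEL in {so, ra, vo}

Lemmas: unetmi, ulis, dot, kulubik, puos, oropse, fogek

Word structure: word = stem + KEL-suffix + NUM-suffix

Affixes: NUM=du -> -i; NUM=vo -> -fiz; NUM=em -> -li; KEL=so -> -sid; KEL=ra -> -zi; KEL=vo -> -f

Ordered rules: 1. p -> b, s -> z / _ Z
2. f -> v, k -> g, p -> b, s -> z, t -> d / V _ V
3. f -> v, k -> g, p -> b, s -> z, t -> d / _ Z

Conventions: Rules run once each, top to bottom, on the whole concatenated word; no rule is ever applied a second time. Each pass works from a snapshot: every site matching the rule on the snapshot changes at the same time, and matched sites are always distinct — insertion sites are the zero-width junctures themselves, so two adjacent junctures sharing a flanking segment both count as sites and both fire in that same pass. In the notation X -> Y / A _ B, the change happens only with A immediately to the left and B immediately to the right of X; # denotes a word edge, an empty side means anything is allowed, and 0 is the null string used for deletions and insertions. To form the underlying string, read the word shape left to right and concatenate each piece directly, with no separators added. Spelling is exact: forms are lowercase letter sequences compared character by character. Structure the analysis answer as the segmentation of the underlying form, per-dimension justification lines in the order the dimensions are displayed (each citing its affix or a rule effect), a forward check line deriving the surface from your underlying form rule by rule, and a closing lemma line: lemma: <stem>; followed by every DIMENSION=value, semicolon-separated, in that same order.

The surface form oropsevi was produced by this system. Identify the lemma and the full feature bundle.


underlying: oropse-f-i
NUM=du - signalled by the affix -i
KEL=vo - signalled by the affix -f
check: oropsefi -> oropsefi -> oropsevi -> oropsevi
lemma: oropse; NUM=du; KEL=vo


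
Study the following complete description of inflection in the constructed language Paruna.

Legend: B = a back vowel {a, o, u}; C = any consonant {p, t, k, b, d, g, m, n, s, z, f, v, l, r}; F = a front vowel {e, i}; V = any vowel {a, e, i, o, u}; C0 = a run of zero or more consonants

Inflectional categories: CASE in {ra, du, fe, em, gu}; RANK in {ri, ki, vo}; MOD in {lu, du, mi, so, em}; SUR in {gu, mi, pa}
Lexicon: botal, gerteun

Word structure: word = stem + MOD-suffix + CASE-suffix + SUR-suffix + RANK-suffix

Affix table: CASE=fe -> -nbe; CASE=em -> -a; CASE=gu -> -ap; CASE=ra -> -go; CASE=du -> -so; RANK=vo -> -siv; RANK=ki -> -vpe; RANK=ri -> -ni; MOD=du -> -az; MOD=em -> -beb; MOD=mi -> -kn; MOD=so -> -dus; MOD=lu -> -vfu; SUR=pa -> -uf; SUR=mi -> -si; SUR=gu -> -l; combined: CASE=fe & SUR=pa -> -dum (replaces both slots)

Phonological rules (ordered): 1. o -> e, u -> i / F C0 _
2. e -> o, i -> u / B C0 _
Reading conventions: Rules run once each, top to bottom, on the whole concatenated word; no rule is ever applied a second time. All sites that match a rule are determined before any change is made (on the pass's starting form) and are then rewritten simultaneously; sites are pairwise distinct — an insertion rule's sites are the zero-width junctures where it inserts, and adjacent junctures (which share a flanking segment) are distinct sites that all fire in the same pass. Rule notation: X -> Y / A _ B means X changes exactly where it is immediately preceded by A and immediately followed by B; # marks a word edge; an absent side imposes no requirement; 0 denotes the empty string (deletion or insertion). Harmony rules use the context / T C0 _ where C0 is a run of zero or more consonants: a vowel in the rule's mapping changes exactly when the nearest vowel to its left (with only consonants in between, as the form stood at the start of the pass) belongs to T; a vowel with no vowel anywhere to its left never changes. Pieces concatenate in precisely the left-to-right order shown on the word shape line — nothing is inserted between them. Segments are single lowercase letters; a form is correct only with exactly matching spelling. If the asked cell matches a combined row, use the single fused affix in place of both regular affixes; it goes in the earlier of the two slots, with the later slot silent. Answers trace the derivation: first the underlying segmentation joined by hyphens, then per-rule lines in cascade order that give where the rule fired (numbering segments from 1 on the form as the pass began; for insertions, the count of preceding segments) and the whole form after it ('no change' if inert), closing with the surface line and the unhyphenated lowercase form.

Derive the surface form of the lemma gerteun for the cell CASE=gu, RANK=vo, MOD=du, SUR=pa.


underlying: gerteun-az-ap-uf-siv
1. o -> e, u -> i / F C0 _: fires at position(s) 6: gerteinazapufsiv
2. e -> o, i -> u / B C0 _: fires at position(s) 15: gerteinazapufsuv
surface: gerteinazapufsuv


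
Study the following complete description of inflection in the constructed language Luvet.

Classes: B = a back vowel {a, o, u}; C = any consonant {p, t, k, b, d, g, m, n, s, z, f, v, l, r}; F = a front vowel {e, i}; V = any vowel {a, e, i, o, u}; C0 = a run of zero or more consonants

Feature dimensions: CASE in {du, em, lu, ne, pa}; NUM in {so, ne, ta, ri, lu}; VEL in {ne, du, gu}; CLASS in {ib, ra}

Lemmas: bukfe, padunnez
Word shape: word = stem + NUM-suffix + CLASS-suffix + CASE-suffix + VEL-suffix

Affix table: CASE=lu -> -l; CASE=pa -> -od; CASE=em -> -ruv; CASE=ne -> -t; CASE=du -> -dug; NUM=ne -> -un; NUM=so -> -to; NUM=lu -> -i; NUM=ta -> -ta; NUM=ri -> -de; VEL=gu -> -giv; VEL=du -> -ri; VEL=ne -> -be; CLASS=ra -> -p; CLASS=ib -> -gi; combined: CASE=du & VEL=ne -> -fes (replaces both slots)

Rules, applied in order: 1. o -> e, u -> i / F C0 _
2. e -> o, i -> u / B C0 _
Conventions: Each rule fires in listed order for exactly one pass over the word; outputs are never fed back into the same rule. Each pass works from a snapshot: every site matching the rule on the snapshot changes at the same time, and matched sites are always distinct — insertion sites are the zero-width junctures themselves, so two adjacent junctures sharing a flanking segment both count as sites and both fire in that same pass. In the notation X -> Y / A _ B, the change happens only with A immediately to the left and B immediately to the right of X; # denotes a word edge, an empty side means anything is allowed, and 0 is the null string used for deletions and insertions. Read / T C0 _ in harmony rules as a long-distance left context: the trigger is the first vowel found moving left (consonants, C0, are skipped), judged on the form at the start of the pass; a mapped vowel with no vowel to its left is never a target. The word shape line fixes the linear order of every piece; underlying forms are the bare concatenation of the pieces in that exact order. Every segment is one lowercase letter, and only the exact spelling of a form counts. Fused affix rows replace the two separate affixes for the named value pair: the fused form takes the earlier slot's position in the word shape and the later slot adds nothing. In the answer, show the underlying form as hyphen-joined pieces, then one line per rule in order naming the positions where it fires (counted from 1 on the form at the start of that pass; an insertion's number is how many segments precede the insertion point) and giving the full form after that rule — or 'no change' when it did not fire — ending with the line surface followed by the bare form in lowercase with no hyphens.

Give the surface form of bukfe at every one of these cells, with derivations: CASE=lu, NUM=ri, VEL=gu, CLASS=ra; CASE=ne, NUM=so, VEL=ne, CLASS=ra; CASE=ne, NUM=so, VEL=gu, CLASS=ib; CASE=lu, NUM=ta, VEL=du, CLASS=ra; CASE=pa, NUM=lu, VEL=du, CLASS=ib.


cell CASE=lu, NUM=ri, VEL=gu, CLASS=ra:
underlying: bukfe-de-p-l-giv
1. o -> e, u -> i / F C0 _: no change
2. e -> o, i -> u / B C0 _: fires at position(s) 5: bukfodeplgiv
surface: bukfodeplgiv

cell CASE=ne, NUM=so, VEL=ne, CLASS=ra:
underlying: bukfe-to-p-t-be
1. o -> e, u -> i / F C0 _: fires at position(s) 7: bukfeteptbe
2. e -> o, i -> u / B C0 _: fires at position(s) 5: bukfoteptbe
surface: bukfoteptbe

cell CASE=ne, NUM=so, VEL=gu, CLASS=ib:
underlying: bukfe-to-gi-t-giv
1. o -> e, u -> i / F C0 _: fires at position(s) 7: bukfetegitgiv
2. e -> o, i -> u / B C0 _: fires at position(s) 5: bukfotegitgiv
surface: bukfotegitgiv

cell CASE=lu, NUM=ta, VEL=du, CLASS=ra:
underlying: bukfe-ta-p-l-ri
1. o -> e, u -> i / F C0 _: no change
2. e -> o, i -> u / B C0 _: fires at position(s) 5, 11: bukfotaplru
surface: bukfotaplru

cell CASE=pa, NUM=lu, VEL=du, CLASS=ib:
underlying: bukfe-i-gi-od-ri
1. o -> e, u -> i / F C0 _: fires at position(s) 9: bukfeigiedri
2. e -> o, i -> u / B C0 _: fires at position(s) 5: bukfoigiedri
surface: bukfoigiedri


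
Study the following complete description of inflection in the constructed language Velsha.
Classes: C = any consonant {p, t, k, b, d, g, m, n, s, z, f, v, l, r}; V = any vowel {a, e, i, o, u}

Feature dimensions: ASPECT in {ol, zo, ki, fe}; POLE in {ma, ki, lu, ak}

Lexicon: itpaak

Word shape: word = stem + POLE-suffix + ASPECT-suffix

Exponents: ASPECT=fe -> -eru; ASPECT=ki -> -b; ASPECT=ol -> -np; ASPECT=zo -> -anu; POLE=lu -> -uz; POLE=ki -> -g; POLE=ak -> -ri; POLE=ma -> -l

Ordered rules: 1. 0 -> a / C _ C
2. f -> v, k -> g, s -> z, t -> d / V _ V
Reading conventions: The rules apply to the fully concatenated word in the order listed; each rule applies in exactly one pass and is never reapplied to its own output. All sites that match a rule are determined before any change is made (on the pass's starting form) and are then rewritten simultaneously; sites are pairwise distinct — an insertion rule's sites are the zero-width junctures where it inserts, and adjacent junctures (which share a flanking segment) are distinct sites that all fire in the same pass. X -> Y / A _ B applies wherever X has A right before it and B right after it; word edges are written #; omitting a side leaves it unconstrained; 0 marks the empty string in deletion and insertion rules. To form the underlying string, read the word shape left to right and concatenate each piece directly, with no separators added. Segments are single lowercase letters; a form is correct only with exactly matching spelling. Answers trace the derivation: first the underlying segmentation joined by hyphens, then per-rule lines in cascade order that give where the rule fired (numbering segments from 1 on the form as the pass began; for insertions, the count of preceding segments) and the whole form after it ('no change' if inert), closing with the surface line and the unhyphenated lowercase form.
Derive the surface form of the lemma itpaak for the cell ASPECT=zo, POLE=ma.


underlying: itpaak-l-anu
1. 0 -> a / C _ C: inserts after position(s) 2, 6: itapaakalanu
2. f -> v, k -> g, s -> z, t -> d / V _ V: fires at position(s) 2, 7: idapaagalanu
surface: idapaagalanu


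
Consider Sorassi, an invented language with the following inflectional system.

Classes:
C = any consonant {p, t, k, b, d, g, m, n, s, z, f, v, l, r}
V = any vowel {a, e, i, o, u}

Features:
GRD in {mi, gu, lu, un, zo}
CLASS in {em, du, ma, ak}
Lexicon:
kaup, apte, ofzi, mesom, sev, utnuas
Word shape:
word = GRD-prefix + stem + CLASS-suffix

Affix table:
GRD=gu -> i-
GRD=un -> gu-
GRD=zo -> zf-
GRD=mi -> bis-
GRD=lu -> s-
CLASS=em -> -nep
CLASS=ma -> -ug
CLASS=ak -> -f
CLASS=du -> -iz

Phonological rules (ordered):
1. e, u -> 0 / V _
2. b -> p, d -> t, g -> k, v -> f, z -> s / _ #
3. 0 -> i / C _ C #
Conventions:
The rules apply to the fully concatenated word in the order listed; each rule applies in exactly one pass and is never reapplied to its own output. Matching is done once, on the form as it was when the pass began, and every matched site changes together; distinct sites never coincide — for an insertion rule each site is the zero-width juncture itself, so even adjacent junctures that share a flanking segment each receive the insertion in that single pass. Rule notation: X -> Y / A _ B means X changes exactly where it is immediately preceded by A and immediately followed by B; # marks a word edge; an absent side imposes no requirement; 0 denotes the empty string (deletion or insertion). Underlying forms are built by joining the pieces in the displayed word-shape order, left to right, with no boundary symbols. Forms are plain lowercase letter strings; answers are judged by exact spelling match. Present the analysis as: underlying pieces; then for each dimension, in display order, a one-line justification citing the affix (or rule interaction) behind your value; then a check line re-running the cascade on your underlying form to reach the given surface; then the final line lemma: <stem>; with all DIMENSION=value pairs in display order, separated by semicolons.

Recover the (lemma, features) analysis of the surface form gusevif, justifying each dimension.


underlying: gu-sev-f
GRD=un - signalled by the affix gu-
CLASS=ak - signalled by the affix -f
check: gusevf -> gusevf -> gusevf -> gusevif
lemma: sev; GRD=un; CLASS=ak


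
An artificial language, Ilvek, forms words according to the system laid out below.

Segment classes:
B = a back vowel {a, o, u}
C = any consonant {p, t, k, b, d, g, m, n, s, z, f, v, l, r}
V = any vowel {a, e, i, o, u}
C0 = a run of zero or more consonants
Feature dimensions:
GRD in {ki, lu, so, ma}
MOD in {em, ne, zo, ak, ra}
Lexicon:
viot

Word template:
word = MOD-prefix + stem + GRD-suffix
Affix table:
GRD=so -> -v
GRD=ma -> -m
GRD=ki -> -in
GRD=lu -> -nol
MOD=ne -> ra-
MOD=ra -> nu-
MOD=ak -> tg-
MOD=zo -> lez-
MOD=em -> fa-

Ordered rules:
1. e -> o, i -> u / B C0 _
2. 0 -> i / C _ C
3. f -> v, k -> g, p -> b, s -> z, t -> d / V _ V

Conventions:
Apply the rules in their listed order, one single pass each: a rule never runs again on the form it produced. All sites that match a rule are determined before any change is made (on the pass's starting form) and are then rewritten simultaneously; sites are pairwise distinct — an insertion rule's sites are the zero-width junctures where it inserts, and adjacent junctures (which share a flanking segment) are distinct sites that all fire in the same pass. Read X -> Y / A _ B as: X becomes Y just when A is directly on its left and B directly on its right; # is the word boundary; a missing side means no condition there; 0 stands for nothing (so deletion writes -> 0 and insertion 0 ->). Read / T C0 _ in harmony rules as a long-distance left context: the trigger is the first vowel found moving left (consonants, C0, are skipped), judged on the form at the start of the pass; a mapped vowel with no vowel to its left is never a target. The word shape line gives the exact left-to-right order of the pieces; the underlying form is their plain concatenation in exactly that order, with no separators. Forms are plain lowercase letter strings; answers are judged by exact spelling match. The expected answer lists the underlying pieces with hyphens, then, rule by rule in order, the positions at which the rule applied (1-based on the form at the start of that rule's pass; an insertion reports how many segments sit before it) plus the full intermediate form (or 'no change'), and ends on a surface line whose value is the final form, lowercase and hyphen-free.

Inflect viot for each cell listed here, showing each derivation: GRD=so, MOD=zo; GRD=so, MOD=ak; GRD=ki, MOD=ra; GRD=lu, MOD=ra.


cell GRD=so, MOD=zo:
underlying: lez-viot-v
1. e -> o, i -> u / B C0 _: no change
2. 0 -> i / C _ C: inserts after position(s) 3, 7: leziviotiv
3. f -> v, k -> g, p -> b, s -> z, t -> d / V _ V: fires at position(s) 8: leziviodiv
surface: leziviodiv

cell GRD=so, MOD=ak:
underlying: tg-viot-v
1. e -> o, i -> u / B C0 _: no change
2. 0 -> i / C _ C: inserts after position(s) 1, 2, 6: tigiviotiv
3. f -> v, k -> g, p -> b, s -> z, t -> d / V _ V: fires at position(s) 8: tigiviodiv
surface: tigiviodiv

cell GRD=ki, MOD=ra:
underlying: nu-viot-in
1. e -> o, i -> u / B C0 _: fires at position(s) 4, 7: nuvuotun
2. 0 -> i / C _ C: no change
3. f -> v, k -> g, p -> b, s -> z, t -> d / V _ V: fires at position(s) 6: nuvuodun
surface: nuvuodun

cell GRD=lu, MOD=ra:
underlying: nu-viot-nol
1. e -> o, i -> u / B C0 _: fires at position(s) 4: nuvuotnol
2. 0 -> i / C _ C: inserts after position(s) 6: nuvuotinol
3. f -> v, k -> g, p -> b, s -> z, t -> d / V _ V: fires at position(s) 6: nuvuodinol
surface: nuvuodinol


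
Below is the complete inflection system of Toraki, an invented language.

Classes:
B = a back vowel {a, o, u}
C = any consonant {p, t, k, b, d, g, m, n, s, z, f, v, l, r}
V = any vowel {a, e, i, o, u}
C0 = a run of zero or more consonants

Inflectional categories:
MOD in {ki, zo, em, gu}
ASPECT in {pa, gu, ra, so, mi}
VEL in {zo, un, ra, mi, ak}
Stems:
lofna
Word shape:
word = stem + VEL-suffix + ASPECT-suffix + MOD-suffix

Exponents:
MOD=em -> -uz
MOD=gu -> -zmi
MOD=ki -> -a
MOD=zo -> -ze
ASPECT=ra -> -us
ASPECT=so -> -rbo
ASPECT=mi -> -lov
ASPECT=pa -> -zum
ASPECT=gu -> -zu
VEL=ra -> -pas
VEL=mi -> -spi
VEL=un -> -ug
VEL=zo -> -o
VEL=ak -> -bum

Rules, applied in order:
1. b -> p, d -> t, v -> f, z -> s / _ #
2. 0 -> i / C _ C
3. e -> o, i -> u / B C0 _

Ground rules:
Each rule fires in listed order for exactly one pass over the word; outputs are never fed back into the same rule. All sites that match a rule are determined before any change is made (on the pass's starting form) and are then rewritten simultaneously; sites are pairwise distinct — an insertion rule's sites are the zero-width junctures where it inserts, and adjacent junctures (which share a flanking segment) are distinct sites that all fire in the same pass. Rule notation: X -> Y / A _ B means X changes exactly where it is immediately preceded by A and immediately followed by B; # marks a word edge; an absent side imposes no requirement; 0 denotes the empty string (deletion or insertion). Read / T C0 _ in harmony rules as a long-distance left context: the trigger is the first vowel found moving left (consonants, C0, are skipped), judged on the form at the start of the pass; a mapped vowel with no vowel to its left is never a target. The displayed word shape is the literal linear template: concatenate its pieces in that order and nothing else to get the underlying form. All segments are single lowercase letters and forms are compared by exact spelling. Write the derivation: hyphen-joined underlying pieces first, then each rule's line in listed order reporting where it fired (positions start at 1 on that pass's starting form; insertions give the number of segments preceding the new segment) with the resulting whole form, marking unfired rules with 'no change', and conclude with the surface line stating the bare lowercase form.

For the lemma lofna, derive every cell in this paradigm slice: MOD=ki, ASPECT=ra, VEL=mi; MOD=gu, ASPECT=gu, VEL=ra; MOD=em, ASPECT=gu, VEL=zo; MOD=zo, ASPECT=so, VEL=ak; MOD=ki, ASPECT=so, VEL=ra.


cell MOD=ki, ASPECT=ra, VEL=mi:
underlying: lofna-spi-us-a
1. b -> p, d -> t, v -> f, z -> s / _ #: no change
2. 0 -> i / C _ C: inserts after position(s) 3, 6: lofinasipiusa
3. e -> o, i -> u / B C0 _: fires at position(s) 4, 8: lofunasupiusa
surface: lofunasupiusa

cell MOD=gu, ASPECT=gu, VEL=ra:
underlying: lofna-pas-zu-zmi
1. b -> p, d -> t, v -> f, z -> s / _ #: no change
2. 0 -> i / C _ C: inserts after position(s) 3, 8, 11: lofinapasizuzimi
3. e -> o, i -> u / B C0 _: fires at position(s) 4, 10, 14: lofunapasuzuzumi
surface: lofunapasuzuzumi

cell MOD=em, ASPECT=gu, VEL=zo:
underlying: lofna-o-zu-uz
1. b -> p, d -> t, v -> f, z -> s / _ #: fires at position(s) 10: lofnaozuus
2. 0 -> i / C _ C: inserts after position(s) 3: lofinaozuus
3. e -> o, i -> u / B C0 _: fires at position(s) 4: lofunaozuus
surface: lofunaozuus

cell MOD=zo, ASPECT=so, VEL=ak:
underlying: lofna-bum-rbo-ze
1. b -> p, d -> t, v -> f, z -> s / _ #: no change
2. 0 -> i / C _ C: inserts after position(s) 3, 8, 9: lofinabumiriboze
3. e -> o, i -> u / B C0 _: fires at position(s) 4, 10, 16: lofunabumuribozo
surface: lofunabumuribozo

cell MOD=ki, ASPECT=so, VEL=ra:
underlying: lofna-pas-rbo-a
1. b -> p, d -> t, v -> f, z -> s / _ #: no change
2. 0 -> i / C _ C: inserts after position(s) 3, 8, 9: lofinapasiriboa
3. e -> o, i -> u / B C0 _: fires at position(s) 4, 10: lofunapasuriboa
surface: lofunapasuriboa


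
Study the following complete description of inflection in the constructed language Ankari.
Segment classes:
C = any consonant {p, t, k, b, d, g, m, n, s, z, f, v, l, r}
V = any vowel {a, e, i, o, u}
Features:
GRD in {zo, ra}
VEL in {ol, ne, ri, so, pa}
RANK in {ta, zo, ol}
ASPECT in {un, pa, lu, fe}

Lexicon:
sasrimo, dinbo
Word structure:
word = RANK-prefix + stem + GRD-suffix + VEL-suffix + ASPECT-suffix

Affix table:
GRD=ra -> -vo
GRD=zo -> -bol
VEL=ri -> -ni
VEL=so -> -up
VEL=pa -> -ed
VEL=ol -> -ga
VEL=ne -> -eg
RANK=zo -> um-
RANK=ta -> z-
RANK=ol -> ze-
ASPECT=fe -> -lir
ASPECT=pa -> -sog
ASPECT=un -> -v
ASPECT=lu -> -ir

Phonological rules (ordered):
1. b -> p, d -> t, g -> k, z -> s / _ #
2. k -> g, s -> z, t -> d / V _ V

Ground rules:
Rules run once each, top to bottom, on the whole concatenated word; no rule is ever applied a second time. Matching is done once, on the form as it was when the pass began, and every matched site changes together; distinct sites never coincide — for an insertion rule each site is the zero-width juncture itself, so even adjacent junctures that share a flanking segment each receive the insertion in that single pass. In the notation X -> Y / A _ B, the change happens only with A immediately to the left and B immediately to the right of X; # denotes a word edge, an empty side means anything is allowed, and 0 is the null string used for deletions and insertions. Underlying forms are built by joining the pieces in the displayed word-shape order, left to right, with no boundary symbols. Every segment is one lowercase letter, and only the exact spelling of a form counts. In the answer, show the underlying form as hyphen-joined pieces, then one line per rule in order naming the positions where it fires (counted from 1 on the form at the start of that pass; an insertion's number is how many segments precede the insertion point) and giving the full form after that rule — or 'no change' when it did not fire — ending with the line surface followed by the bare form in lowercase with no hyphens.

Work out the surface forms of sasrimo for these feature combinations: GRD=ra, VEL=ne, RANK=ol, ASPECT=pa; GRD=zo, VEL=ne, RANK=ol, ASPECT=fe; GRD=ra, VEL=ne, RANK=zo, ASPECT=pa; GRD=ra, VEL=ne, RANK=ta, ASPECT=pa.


cell GRD=ra, VEL=ne, RANK=ol, ASPECT=pa:
underlying: ze-sasrimo-vo-eg-sog
1. b -> p, d -> t, g -> k, z -> s / _ #: fires at position(s) 16: zesasrimovoegsok
2. k -> g, s -> z, t -> d / V _ V: fires at position(s) 3: zezasrimovoegsok
surface: zezasrimovoegsok

cell GRD=zo, VEL=ne, RANK=ol, ASPECT=fe:
underlying: ze-sasrimo-bol-eg-lir
1. b -> p, d -> t, g -> k, z -> s / _ #: no change
2. k -> g, s -> z, t -> d / V _ V: fires at position(s) 3: zezasrimoboleglir
surface: zezasrimoboleglir

cell GRD=ra, VEL=ne, RANK=zo, ASPECT=pa:
underlying: um-sasrimo-vo-eg-sog
1. b -> p, d -> t, g -> k, z -> s / _ #: fires at position(s) 16: umsasrimovoegsok
2. k -> g, s -> z, t -> d / V _ V: no change
surface: umsasrimovoegsok

cell GRD=ra, VEL=ne, RANK=ta, ASPECT=pa:
underlying: z-sasrimo-vo-eg-sog
1. b -> p, d -> t, g -> k, z -> s / _ #: fires at position(s) 15: zsasrimovoegsok
2. k -> g, s -> z, t -> d / V _ V: no change
surface: zsasrimovoegsok


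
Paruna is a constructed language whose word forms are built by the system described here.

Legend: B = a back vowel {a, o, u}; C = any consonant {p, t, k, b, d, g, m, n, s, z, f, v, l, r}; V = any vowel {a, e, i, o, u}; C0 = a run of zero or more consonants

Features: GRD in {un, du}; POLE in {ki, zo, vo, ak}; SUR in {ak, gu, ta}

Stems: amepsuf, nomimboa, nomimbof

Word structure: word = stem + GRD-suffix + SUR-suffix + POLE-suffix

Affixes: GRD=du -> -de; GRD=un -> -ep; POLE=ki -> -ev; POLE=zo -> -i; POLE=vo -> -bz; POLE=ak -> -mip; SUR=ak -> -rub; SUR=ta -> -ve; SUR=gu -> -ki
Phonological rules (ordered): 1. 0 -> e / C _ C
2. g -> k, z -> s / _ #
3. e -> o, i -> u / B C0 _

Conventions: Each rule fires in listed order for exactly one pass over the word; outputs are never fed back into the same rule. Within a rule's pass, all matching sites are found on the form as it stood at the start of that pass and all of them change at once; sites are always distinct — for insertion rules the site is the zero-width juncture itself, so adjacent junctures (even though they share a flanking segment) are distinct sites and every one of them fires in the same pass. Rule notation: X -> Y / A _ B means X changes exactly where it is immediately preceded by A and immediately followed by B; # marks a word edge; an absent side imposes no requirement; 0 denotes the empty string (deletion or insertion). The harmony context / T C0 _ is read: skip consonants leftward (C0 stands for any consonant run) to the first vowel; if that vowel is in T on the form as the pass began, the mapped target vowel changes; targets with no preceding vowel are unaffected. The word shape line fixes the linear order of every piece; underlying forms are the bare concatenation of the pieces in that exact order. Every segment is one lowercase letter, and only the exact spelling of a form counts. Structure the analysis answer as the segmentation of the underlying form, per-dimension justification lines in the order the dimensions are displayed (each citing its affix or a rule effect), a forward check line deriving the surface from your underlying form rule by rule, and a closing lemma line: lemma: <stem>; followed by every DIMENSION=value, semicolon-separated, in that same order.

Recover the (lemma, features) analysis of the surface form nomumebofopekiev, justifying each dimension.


underlying: nomimbof-ep-ki-ev
GRD=un - signalled by the affix -ep
POLE=ki - signalled by the affix -ev
SUR=gu - signalled by the affix -ki
check: nomimbofepkiev -> nomimebofepekiev -> nomimebofepekiev -> nomumebofopekiev
lemma: nomimbof; GRD=un; POLE=ki; SUR=gu


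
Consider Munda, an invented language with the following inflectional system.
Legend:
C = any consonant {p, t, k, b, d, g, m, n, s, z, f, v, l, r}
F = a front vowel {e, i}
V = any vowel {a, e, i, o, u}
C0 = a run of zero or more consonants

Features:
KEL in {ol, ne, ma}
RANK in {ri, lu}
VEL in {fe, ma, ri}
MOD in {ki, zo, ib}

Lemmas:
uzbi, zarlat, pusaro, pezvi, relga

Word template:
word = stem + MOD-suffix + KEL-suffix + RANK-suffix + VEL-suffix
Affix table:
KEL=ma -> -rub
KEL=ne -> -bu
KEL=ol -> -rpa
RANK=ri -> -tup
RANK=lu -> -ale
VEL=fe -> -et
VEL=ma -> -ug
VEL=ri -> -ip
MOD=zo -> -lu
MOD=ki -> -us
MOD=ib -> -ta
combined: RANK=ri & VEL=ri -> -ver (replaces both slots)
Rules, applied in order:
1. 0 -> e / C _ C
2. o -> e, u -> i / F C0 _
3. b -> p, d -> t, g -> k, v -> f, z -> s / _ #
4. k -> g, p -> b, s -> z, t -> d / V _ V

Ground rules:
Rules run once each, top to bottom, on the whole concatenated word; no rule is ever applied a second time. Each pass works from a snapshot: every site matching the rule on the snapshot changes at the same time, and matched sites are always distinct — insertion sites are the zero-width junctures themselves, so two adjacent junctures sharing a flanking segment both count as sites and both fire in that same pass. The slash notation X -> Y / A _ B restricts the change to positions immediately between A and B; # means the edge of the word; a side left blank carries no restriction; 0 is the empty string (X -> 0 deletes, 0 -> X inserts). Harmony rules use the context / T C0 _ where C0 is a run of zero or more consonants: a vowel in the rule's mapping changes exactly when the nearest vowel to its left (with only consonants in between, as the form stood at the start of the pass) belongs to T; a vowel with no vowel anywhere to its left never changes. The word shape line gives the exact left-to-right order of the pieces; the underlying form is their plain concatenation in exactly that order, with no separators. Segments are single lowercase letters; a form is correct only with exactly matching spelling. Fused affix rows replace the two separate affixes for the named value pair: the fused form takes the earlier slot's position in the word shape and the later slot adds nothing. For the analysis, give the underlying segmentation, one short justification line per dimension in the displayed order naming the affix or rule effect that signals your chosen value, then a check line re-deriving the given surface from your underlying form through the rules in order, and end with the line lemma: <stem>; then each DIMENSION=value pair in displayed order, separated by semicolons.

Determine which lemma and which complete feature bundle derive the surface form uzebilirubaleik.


underlying: uzbi-lu-rub-ale-ug
KEL=ma - signalled by the affix -rub
RANK=lu - signalled by the affix -ale
VEL=ma - signalled by the affix -ug
MOD=zo - signalled by the affix -lu
check: uzbilurubaleug -> uzebilurubaleug -> uzebilirubaleig -> uzebilirubaleik -> uzebilirubaleik
lemma: uzbi; KEL=ma; RANK=lu; VEL=ma; MOD=zo


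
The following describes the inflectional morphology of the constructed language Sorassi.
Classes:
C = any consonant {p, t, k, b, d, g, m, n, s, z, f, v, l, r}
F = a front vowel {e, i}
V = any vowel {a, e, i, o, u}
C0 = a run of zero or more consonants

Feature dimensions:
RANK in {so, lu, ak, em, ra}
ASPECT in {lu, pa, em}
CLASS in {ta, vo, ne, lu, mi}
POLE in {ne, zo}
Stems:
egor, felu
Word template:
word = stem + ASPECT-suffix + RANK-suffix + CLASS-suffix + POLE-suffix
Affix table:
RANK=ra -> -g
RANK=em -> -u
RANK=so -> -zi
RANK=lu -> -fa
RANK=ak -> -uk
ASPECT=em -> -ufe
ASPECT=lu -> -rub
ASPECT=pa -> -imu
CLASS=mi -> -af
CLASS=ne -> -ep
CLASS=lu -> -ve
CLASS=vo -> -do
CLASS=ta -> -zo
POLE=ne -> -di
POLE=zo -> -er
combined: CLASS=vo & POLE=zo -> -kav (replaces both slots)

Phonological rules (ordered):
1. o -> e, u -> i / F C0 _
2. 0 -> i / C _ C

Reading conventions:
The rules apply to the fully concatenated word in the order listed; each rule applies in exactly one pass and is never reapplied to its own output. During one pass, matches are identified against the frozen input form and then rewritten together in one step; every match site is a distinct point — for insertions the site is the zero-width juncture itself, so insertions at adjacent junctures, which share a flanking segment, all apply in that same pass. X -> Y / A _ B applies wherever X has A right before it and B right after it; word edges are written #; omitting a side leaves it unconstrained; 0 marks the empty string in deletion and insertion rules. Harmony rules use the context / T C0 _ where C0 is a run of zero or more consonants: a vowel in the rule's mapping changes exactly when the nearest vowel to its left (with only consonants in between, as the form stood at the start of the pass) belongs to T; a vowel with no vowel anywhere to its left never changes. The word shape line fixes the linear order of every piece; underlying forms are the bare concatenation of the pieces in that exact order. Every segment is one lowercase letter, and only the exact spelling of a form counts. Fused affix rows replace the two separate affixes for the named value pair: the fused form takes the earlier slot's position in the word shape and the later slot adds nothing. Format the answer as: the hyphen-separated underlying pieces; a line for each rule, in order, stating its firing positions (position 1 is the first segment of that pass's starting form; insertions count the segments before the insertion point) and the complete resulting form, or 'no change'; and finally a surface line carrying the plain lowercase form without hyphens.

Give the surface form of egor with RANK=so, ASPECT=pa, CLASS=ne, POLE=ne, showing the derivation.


underlying: egor-imu-zi-ep-di
1. o -> e, u -> i / F C0 _: fires at position(s) 3, 7: egerimiziepdi
2. 0 -> i / C _ C: inserts after position(s) 11: egerimiziepidi
surface: egerimiziepidi


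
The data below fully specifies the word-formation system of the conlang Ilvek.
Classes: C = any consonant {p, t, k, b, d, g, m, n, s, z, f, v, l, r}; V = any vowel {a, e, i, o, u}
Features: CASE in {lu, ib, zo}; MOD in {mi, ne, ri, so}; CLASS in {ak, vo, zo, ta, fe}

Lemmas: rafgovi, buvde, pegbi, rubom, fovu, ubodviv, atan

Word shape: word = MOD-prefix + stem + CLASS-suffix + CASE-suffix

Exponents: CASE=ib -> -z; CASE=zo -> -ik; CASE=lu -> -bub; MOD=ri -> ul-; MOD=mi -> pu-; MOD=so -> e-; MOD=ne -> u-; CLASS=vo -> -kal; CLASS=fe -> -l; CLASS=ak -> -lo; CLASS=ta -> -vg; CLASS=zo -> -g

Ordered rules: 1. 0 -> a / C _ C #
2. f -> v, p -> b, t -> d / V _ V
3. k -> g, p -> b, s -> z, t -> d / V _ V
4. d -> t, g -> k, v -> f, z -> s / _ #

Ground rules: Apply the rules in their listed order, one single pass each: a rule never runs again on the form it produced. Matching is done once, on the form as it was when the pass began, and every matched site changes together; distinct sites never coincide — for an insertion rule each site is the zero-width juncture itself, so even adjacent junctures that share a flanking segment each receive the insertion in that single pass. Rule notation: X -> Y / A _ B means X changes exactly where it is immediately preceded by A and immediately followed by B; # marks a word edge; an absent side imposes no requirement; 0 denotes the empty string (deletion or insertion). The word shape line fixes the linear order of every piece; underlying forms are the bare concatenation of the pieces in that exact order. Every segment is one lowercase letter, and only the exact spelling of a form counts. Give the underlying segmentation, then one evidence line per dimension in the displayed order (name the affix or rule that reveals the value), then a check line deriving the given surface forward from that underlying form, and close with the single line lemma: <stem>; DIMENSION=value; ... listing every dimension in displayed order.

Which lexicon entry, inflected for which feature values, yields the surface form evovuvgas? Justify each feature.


underlying: e-fovu-vg-z
CASE=ib - signalled by the affix -z
MOD=so - signalled by the affix e-
CLASS=ta - signalled by the affix -vg
check: efovuvgz -> efovuvgaz -> evovuvgaz -> evovuvgaz -> evovuvgas
lemma: fovu; CASE=ib; MOD=so; CLASS=ta


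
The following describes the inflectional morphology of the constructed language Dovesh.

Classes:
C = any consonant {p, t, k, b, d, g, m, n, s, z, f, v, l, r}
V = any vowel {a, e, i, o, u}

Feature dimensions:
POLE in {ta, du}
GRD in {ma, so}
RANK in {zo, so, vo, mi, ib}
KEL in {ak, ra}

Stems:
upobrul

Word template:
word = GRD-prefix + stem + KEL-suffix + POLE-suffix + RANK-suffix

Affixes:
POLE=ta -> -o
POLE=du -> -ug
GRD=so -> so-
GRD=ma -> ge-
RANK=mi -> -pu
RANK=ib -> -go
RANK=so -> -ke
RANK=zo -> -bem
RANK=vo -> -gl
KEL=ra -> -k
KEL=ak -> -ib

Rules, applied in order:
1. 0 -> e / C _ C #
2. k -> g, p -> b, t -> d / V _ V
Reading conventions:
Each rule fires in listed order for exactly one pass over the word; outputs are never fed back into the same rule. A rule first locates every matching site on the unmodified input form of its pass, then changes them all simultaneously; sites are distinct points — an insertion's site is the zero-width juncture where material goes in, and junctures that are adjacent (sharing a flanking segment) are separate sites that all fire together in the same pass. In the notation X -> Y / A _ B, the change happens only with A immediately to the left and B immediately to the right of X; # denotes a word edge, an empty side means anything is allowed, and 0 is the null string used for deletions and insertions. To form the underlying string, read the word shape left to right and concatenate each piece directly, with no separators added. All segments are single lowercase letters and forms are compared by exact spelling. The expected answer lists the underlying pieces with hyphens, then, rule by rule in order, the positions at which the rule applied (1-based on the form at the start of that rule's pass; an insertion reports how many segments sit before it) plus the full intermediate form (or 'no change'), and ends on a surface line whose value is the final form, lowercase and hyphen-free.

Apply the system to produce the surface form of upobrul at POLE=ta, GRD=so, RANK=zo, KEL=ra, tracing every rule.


underlying: so-upobrul-k-o-bem
1. 0 -> e / C _ C #: no change
2. k -> g, p -> b, t -> d / V _ V: fires at position(s) 4: soubobrulkobem
surface: soubobrulkobem


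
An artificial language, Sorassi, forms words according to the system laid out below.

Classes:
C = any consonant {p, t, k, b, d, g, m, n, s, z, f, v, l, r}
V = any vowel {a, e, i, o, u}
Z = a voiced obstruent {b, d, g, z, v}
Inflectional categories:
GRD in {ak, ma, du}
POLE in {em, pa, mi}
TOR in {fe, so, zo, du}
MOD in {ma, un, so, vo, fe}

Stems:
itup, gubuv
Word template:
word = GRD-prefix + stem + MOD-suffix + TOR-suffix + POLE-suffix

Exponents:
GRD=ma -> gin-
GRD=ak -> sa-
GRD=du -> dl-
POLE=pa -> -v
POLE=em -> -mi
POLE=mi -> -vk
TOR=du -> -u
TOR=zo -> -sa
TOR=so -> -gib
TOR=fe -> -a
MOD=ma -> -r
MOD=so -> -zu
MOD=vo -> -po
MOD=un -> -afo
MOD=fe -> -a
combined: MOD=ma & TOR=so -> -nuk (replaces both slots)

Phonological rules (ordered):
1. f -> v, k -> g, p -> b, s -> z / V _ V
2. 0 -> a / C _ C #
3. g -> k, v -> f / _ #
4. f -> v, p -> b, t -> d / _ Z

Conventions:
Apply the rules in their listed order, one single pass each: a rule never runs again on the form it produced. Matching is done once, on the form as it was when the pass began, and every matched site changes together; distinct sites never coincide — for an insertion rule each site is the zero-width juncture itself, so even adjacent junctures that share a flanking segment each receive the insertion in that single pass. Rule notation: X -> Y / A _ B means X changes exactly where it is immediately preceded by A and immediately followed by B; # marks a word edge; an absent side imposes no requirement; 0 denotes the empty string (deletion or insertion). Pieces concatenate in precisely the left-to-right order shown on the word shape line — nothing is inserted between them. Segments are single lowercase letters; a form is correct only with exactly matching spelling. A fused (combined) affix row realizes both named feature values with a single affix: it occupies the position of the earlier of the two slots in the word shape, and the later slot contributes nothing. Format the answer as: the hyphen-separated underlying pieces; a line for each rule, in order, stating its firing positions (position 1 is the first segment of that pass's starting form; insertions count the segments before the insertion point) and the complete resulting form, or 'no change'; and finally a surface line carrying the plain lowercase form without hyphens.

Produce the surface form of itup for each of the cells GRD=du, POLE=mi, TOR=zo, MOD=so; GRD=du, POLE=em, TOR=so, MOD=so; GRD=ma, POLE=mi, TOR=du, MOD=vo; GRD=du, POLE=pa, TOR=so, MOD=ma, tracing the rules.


cell GRD=du, POLE=mi, TOR=zo, MOD=so:
underlying: dl-itup-zu-sa-vk
1. f -> v, k -> g, p -> b, s -> z / V _ V: fires at position(s) 9: dlitupzuzavk
2. 0 -> a / C _ C #: inserts after position(s) 11: dlitupzuzavak
3. g -> k, v -> f / _ #: no change
4. f -> v, p -> b, t -> d / _ Z: fires at position(s) 6: dlitubzuzavak
surface: dlitubzuzavak

cell GRD=du, POLE=em, TOR=so, MOD=so:
underlying: dl-itup-zu-gib-mi
1. f -> v, k -> g, p -> b, s -> z / V _ V: no change
2. 0 -> a / C _ C #: no change
3. g -> k, v -> f / _ #: no change
4. f -> v, p -> b, t -> d / _ Z: fires at position(s) 6: dlitubzugibmi
surface: dlitubzugibmi

cell GRD=ma, POLE=mi, TOR=du, MOD=vo:
underlying: gin-itup-po-u-vk
1. f -> v, k -> g, p -> b, s -> z / V _ V: no change
2. 0 -> a / C _ C #: inserts after position(s) 11: ginituppouvak
3. g -> k, v -> f / _ #: no change
4. f -> v, p -> b, t -> d / _ Z: no change
surface: ginituppouvak

cell GRD=du, POLE=pa, TOR=so, MOD=ma:
underlying: dl-itup-nuk-v
1. f -> v, k -> g, p -> b, s -> z / V _ V: no change
2. 0 -> a / C _ C #: inserts after position(s) 9: dlitupnukav
3. g -> k, v -> f / _ #: fires at position(s) 11: dlitupnukaf
4. f -> v, p -> b, t -> d / _ Z: no change
surface: dlitupnukaf
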